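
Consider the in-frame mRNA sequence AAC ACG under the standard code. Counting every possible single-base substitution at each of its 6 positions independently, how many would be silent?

Codon 1 (AAC, Asn): 1 synonymous substitution.
Codon 2 (ACG, Thr): 3 synonymous substitutions.
Total: 1 + 3 = 4.

4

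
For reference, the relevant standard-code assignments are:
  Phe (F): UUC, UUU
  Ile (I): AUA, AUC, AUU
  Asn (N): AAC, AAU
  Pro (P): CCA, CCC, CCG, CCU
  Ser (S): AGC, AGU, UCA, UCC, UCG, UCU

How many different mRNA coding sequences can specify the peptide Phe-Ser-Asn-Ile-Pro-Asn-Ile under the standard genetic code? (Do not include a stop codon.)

Phe: 2 codons.
Ser: 6 codons.
Asn: 2 codons.
Ile: 3 codons.
Pro: 4 codons.
Asn: 2 codons.
Ile: 3 codons.
2 × 6 × 2 × 3 × 4 × 2 × 3 = 1728.

1728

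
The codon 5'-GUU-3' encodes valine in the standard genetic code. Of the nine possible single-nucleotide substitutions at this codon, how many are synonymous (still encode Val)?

3

Position 1: none → 0 synonymous.
Position 2: none → 0 synonymous.
Position 3: GUC, GUA, GUG → 3 synonymous.
Total: 0 + 0 + 3 = 3.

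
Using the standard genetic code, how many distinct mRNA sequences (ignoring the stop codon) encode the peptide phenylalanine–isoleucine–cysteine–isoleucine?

Phe: 2 codons.
Ile: 3 codons.
Cys: 2 codons.
Ile: 3 codons.
2 × 3 × 2 × 3 = 36.

36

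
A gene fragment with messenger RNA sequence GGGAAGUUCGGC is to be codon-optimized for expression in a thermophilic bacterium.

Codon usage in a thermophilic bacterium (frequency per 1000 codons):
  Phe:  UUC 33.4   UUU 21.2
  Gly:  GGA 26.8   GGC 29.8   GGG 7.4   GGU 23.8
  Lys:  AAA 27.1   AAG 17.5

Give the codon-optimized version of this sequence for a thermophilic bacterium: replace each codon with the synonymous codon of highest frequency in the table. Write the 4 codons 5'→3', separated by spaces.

GGC AAA UUC GGC

Codon 1 (Gly): best is GGC at 29.8.
Codon 2 (Lys): best is AAA at 27.1.
Codon 3 (Phe): best is UUC at 33.4.
Codon 4 (Gly): best is GGC at 29.8.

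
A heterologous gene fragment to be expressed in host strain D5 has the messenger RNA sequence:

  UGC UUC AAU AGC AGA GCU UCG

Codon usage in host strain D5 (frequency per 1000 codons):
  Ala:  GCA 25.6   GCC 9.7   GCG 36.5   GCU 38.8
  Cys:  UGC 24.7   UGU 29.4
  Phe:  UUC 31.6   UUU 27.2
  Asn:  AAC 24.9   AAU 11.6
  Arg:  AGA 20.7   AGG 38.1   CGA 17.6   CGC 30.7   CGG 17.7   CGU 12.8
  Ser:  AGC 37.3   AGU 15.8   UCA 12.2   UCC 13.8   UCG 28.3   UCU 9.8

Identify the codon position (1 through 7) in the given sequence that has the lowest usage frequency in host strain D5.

3

Codon 1 UGC (Cys): 24.7 per 1000.
Codon 2 UUC (Phe): 31.6 per 1000.
Codon 3 AAU (Asn): 11.6 per 1000.
Codon 4 AGC (Ser): 37.3 per 1000.
Codon 5 AGA (Arg): 20.7 per 1000.
Codon 6 GCU (Ala): 38.8 per 1000.
Codon 7 UCG (Ser): 28.3 per 1000.
Lowest frequency is 11.6 at codon 3.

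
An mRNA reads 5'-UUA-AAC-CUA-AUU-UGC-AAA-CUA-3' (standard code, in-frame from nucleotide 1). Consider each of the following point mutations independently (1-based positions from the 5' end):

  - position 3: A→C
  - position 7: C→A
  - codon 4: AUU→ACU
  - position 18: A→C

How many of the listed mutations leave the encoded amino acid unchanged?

0

Codon 1: UUA (Leu) → UUC (Phe) — missense.
Codon 3: CUA (Leu) → AUA (Ile) — missense.
Codon 4: AUU (Ile) → ACU (Thr) — missense.
Codon 6: AAA (Lys) → AAC (Asn) — missense.
Synonymous: 0 of 4.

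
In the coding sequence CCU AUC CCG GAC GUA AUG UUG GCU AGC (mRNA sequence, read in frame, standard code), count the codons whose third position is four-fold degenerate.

Codon 1 CCU (Pro): third position 4-fold.
Codon 2 AUC (Ile): third position 3-fold.
Codon 3 CCG (Pro): third position 4-fold.
Codon 4 GAC (Asp): third position 2-fold.
Codon 5 GUA (Val): third position 4-fold.
Codon 6 AUG (Met): third position 1-fold.
Codon 7 UUG (Leu): third position 2-fold.
Codon 8 GCU (Ala): third position 4-fold.
Codon 9 AGC (Ser): third position 2-fold.
Four-fold degenerate third positions: 4.

4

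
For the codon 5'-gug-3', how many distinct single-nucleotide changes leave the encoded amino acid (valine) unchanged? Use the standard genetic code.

3

Position 1: none → 0 synonymous.
Position 2: none → 0 synonymous.
Position 3: GUU, GUC, GUA → 3 synonymous.
Total: 0 + 0 + 3 = 3.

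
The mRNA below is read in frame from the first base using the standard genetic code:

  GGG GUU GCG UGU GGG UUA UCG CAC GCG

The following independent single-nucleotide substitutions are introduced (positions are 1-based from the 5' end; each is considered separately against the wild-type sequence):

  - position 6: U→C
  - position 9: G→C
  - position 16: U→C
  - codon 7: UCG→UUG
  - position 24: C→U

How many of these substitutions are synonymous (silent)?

4

Codon 2: GUU (Val) → GUC (Val) — synonymous.
Codon 3: GCG (Ala) → GCC (Ala) — synonymous.
Codon 6: UUA (Leu) → CUA (Leu) — synonymous.
Codon 7: UCG (Ser) → UUG (Leu) — missense.
Codon 8: CAC (His) → CAU (His) — synonymous.
Synonymous: 4 of 5.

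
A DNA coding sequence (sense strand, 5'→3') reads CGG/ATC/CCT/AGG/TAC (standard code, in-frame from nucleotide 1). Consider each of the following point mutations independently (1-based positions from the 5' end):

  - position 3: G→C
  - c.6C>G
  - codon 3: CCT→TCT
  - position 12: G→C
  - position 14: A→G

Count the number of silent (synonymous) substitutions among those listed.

Codon 1: CGG (Arg) → CGC (Arg) — synonymous.
Codon 2: ATC (Ile) → ATG (Met) — missense.
Codon 3: CCT (Pro) → TCT (Ser) — missense.
Codon 4: AGG (Arg) → AGC (Ser) — missense.
Codon 5: TAC (Tyr) → TGC (Cys) — missense.
Synonymous: 1 of 5.

1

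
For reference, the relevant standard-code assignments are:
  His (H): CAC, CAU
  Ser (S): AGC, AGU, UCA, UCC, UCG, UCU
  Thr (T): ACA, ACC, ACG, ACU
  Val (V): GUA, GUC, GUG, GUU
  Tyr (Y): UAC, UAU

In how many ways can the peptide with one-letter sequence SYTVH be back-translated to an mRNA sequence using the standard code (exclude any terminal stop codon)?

384

Ser: 6 codons.
Tyr: 2 codons.
Thr: 4 codons.
Val: 4 codons.
His: 2 codons.
6 × 2 × 4 × 4 × 2 = 384.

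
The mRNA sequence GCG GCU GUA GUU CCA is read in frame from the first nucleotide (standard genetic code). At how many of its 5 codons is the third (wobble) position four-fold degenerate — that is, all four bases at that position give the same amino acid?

Codon 1 GCG (Ala): third position 4-fold.
Codon 2 GCU (Ala): third position 4-fold.
Codon 3 GUA (Val): third position 4-fold.
Codon 4 GUU (Val): third position 4-fold.
Codon 5 CCA (Pro): third position 4-fold.
Four-fold degenerate third positions: 5.

5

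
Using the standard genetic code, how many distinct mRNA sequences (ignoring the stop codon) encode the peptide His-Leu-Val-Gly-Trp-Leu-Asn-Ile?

6912

His: 2 codons.
Leu: 6 codons.
Val: 4 codons.
Gly: 4 codons.
Trp: 1 codon.
Leu: 6 codons.
Asn: 2 codons.
Ile: 3 codons.
2 × 6 × 4 × 4 × 1 × 6 × 2 × 3 = 6912.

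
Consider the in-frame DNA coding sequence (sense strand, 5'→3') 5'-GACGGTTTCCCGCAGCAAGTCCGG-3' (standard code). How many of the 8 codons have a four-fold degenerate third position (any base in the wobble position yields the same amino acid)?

4

Codon 1 GAC (Asp): third position 2-fold.
Codon 2 GGT (Gly): third position 4-fold.
Codon 3 TTC (Phe): third position 2-fold.
Codon 4 CCG (Pro): third position 4-fold.
Codon 5 CAG (Gln): third position 2-fold.
Codon 6 CAA (Gln): third position 2-fold.
Codon 7 GTC (Val): third position 4-fold.
Codon 8 CGG (Arg): third position 4-fold.
Four-fold degenerate third positions: 4.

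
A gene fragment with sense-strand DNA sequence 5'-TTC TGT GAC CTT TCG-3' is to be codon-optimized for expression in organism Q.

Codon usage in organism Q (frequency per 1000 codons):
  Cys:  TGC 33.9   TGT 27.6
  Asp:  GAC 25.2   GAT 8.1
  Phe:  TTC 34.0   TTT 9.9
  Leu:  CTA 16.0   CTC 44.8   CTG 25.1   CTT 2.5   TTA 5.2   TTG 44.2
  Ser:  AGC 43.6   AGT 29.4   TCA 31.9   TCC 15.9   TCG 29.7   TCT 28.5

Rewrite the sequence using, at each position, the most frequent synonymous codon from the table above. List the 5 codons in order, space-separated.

TTC TGC GAC CTC AGC

Codon 1 (Phe): best is TTC at 34.0.
Codon 2 (Cys): best is TGC at 33.9.
Codon 3 (Asp): best is GAC at 25.2.
Codon 4 (Leu): best is CTC at 44.8.
Codon 5 (Ser): best is AGC at 43.6.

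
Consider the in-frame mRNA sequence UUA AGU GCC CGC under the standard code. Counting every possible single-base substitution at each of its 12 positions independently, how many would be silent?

9

Codon 1 (UUA, Leu): 2 synonymous substitutions.
Codon 2 (AGU, Ser): 1 synonymous substitution.
Codon 3 (GCC, Ala): 3 synonymous substitutions.
Codon 4 (CGC, Arg): 3 synonymous substitutions.
Total: 2 + 1 + 3 + 3 = 9.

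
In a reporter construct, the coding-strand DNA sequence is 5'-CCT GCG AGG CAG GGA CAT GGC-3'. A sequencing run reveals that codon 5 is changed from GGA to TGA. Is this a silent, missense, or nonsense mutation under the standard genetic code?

Position 13 falls in codon 5: GGA → Gly.
After the substitution the codon is TGA → Stop.
The new codon is a stop codon, so this is a nonsense mutation.

nonsense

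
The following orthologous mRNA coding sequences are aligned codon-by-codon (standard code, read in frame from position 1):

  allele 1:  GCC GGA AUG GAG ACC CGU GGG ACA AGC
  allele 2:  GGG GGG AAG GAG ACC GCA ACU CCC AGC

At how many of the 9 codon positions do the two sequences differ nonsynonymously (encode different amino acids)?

5

Codon 1: GCC Ala / GGG Gly — nonsynonymous.
Codon 2: GGA Gly / GGG Gly — synonymous.
Codon 3: AUG Met / AAG Lys — nonsynonymous.
Codon 4: GAG Glu / GAG Glu — identical.
Codon 5: ACC Thr / ACC Thr — identical.
Codon 6: CGU Arg / GCA Ala — nonsynonymous.
Codon 7: GGG Gly / ACU Thr — nonsynonymous.
Codon 8: ACA Thr / CCC Pro — nonsynonymous.
Codon 9: AGC Ser / AGC Ser — identical.
Nonsynonymous differences: 5.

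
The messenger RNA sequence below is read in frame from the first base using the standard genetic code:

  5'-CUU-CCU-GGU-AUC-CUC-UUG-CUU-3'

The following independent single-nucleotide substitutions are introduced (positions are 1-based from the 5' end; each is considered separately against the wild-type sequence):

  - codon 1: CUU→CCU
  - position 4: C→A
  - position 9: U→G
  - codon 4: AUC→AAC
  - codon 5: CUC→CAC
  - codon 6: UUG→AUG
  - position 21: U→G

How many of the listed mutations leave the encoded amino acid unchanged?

2

Codon 1: CUU (Leu) → CCU (Pro) — missense.
Codon 2: CCU (Pro) → ACU (Thr) — missense.
Codon 3: GGU (Gly) → GGG (Gly) — synonymous.
Codon 4: AUC (Ile) → AAC (Asn) — missense.
Codon 5: CUC (Leu) → CAC (His) — missense.
Codon 6: UUG (Leu) → AUG (Met) — missense.
Codon 7: CUU (Leu) → CUG (Leu) — synonymous.
Synonymous: 2 of 7.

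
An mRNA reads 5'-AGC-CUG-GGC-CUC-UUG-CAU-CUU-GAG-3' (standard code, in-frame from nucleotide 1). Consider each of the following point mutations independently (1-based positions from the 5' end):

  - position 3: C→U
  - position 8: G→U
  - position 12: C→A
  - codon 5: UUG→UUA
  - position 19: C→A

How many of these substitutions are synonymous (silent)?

Codon 1: AGC (Ser) → AGU (Ser) — synonymous.
Codon 3: GGC (Gly) → GUC (Val) — missense.
Codon 4: CUC (Leu) → CUA (Leu) — synonymous.
Codon 5: UUG (Leu) → UUA (Leu) — synonymous.
Codon 7: CUU (Leu) → AUU (Ile) — missense.
Synonymous: 3 of 5.

3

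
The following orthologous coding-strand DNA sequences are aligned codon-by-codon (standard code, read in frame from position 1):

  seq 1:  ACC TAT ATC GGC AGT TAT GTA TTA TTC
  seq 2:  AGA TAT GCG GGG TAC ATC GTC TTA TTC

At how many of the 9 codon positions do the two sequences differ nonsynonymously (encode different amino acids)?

4

Codon 1: ACC Thr / AGA Arg — nonsynonymous.
Codon 2: TAT Tyr / TAT Tyr — identical.
Codon 3: ATC Ile / GCG Ala — nonsynonymous.
Codon 4: GGC Gly / GGG Gly — synonymous.
Codon 5: AGT Ser / TAC Tyr — nonsynonymous.
Codon 6: TAT Tyr / ATC Ile — nonsynonymous.
Codon 7: GTA Val / GTC Val — synonymous.
Codon 8: TTA Leu / TTA Leu — identical.
Codon 9: TTC Phe / TTC Phe — identical.
Nonsynonymous differences: 4.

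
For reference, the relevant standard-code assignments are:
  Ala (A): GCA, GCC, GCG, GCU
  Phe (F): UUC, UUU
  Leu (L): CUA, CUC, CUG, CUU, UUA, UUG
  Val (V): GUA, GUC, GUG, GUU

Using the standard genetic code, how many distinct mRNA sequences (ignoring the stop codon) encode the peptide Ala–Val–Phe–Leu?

Ala: 4 codons.
Val: 4 codons.
Phe: 2 codons.
Leu: 6 codons.
4 × 4 × 2 × 6 = 192.

192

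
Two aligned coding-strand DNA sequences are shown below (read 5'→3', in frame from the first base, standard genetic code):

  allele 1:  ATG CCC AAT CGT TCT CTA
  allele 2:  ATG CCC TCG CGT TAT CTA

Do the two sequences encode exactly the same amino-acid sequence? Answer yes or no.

Codon 1: ATG Met / ATG Met — identical.
Codon 2: CCC Pro / CCC Pro — identical.
Codon 3: AAT Asn / TCG Ser — nonsynonymous.
Codon 4: CGT Arg / CGT Arg — identical.
Codon 5: TCT Ser / TAT Tyr — nonsynonymous.
Codon 6: CTA Leu / CTA Leu — identical.
Nonsynonymous differences: 2 → different protein.

no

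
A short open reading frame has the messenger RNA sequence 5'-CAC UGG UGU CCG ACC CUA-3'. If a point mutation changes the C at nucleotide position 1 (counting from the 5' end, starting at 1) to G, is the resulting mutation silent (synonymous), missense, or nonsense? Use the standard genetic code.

Position 1 falls in codon 1: CAC → His.
After the substitution the codon is GAC → Asp.
His ≠ Asp, so this is a missense mutation.

missense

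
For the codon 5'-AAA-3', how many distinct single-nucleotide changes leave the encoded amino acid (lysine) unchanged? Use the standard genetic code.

Position 1: none → 0 synonymous.
Position 2: none → 0 synonymous.
Position 3: AAG → 1 synonymous.
Total: 0 + 0 + 1 = 1.

1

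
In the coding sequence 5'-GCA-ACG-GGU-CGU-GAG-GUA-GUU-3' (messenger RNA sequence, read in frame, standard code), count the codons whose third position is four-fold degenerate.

6

Codon 1 GCA (Ala): third position 4-fold.
Codon 2 ACG (Thr): third position 4-fold.
Codon 3 GGU (Gly): third position 4-fold.
Codon 4 CGU (Arg): third position 4-fold.
Codon 5 GAG (Glu): third position 2-fold.
Codon 6 GUA (Val): third position 4-fold.
Codon 7 GUU (Val): third position 4-fold.
Four-fold degenerate third positions: 6.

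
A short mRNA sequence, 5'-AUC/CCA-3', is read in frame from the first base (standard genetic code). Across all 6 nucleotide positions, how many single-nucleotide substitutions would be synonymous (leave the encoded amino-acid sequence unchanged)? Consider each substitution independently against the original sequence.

Codon 1 (AUC, Ile): 2 synonymous substitutions.
Codon 2 (CCA, Pro): 3 synonymous substitutions.
Total: 2 + 3 = 5.

5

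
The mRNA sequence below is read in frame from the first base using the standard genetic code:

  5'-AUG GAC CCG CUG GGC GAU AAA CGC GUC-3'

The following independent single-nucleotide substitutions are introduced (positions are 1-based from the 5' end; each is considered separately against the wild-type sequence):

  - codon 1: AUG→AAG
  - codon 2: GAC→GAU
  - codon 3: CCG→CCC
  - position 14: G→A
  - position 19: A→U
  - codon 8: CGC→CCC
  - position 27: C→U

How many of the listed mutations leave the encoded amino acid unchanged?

3

Codon 1: AUG (Met) → AAG (Lys) — missense.
Codon 2: GAC (Asp) → GAU (Asp) — synonymous.
Codon 3: CCG (Pro) → CCC (Pro) — synonymous.
Codon 5: GGC (Gly) → GAC (Asp) — missense.
Codon 7: AAA (Lys) → UAA (Stop) — nonsense.
Codon 8: CGC (Arg) → CCC (Pro) — missense.
Codon 9: GUC (Val) → GUU (Val) — synonymous.
Synonymous: 3 of 7.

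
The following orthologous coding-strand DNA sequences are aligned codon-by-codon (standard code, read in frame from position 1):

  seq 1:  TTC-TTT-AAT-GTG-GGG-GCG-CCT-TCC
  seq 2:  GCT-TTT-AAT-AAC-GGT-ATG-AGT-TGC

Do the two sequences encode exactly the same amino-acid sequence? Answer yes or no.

Codon 1: TTC Phe / GCT Ala — nonsynonymous.
Codon 2: TTT Phe / TTT Phe — identical.
Codon 3: AAT Asn / AAT Asn — identical.
Codon 4: GTG Val / AAC Asn — nonsynonymous.
Codon 5: GGG Gly / GGT Gly — synonymous.
Codon 6: GCG Ala / ATG Met — nonsynonymous.
Codon 7: CCT Pro / AGT Ser — nonsynonymous.
Codon 8: TCC Ser / TGC Cys — nonsynonymous.
Nonsynonymous differences: 5 → different protein.

no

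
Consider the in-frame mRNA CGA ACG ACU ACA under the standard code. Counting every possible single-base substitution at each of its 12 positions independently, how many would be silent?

Codon 1 (CGA, Arg): 4 synonymous substitutions.
Codon 2 (ACG, Thr): 3 synonymous substitutions.
Codon 3 (ACU, Thr): 3 synonymous substitutions.
Codon 4 (ACA, Thr): 3 synonymous substitutions.
Total: 4 + 3 + 3 + 3 = 13.

13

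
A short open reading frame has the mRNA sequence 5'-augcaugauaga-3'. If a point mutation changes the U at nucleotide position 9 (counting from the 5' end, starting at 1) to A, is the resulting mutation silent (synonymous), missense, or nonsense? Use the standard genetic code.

Position 9 falls in codon 3: GAU → Asp.
After the substitution the codon is GAA → Glu.
Asp ≠ Glu, so this is a missense mutation.

missense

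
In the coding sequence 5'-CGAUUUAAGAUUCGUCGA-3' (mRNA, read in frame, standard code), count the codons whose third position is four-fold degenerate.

Codon 1 CGA (Arg): third position 4-fold.
Codon 2 UUU (Phe): third position 2-fold.
Codon 3 AAG (Lys): third position 2-fold.
Codon 4 AUU (Ile): third position 3-fold.
Codon 5 CGU (Arg): third position 4-fold.
Codon 6 CGA (Arg): third position 4-fold.
Four-fold degenerate third positions: 3.

3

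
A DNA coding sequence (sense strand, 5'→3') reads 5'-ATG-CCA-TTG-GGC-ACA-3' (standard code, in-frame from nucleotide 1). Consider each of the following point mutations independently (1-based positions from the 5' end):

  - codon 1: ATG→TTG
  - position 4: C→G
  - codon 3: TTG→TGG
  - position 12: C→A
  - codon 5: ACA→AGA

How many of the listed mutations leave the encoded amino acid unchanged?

1

Codon 1: ATG (Met) → TTG (Leu) — missense.
Codon 2: CCA (Pro) → GCA (Ala) — missense.
Codon 3: TTG (Leu) → TGG (Trp) — missense.
Codon 4: GGC (Gly) → GGA (Gly) — synonymous.
Codon 5: ACA (Thr) → AGA (Arg) — missense.
Synonymous: 1 of 5.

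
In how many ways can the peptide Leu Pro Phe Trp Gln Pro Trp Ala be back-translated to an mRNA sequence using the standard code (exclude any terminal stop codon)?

1536

Leu: 6 codons.
Pro: 4 codons.
Phe: 2 codons.
Trp: 1 codon.
Gln: 2 codons.
Pro: 4 codons.
Trp: 1 codon.
Ala: 4 codons.
6 × 4 × 2 × 1 × 2 × 4 × 1 × 4 = 1536.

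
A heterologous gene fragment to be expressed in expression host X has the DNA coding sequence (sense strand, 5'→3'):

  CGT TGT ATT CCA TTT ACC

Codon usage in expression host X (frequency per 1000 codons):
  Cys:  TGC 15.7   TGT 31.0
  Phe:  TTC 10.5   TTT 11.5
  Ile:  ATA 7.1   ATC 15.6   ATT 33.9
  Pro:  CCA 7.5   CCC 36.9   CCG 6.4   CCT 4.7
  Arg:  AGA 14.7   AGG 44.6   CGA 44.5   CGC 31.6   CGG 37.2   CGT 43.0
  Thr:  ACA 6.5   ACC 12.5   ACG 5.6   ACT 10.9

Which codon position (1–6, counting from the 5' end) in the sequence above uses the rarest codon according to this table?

4

Codon 1 CGT (Arg): 43.0 per 1000.
Codon 2 TGT (Cys): 31.0 per 1000.
Codon 3 ATT (Ile): 33.9 per 1000.
Codon 4 CCA (Pro): 7.5 per 1000.
Codon 5 TTT (Phe): 11.5 per 1000.
Codon 6 ACC (Thr): 12.5 per 1000.
Lowest frequency is 7.5 at codon 4.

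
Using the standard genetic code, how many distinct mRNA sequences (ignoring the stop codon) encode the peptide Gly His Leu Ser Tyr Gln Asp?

Gly: 4 codons.
His: 2 codons.
Leu: 6 codons.
Ser: 6 codons.
Tyr: 2 codons.
Gln: 2 codons.
Asp: 2 codons.
4 × 2 × 6 × 6 × 2 × 2 × 2 = 2304.

2304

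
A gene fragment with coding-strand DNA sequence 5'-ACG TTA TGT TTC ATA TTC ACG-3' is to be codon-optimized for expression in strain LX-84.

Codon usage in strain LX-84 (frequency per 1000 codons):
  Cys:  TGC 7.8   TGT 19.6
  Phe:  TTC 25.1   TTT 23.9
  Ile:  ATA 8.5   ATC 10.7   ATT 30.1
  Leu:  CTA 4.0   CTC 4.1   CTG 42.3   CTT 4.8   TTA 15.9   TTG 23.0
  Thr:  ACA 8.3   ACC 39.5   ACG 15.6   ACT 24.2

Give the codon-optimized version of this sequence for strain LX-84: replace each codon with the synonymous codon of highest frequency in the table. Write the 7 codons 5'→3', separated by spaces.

Codon 1 (Thr): best is ACC at 39.5.
Codon 2 (Leu): best is CTG at 42.3.
Codon 3 (Cys): best is TGT at 19.6.
Codon 4 (Phe): best is TTC at 25.1.
Codon 5 (Ile): best is ATT at 30.1.
Codon 6 (Phe): best is TTC at 25.1.
Codon 7 (Thr): best is ACC at 39.5.

ACC CTG TGT TTC ATT TTC ACC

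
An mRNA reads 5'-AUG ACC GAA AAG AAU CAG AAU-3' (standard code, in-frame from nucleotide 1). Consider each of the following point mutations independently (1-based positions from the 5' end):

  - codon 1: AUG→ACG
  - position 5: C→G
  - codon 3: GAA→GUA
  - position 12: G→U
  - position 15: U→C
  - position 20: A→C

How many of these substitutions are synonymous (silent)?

Codon 1: AUG (Met) → ACG (Thr) — missense.
Codon 2: ACC (Thr) → AGC (Ser) — missense.
Codon 3: GAA (Glu) → GUA (Val) — missense.
Codon 4: AAG (Lys) → AAU (Asn) — missense.
Codon 5: AAU (Asn) → AAC (Asn) — synonymous.
Codon 7: AAU (Asn) → ACU (Thr) — missense.
Synonymous: 1 of 6.

1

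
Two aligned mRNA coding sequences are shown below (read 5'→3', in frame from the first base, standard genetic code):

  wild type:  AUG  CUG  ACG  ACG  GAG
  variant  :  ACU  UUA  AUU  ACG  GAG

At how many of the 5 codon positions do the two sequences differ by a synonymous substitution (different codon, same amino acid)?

1

Codon 1: AUG Met / ACU Thr — nonsynonymous.
Codon 2: CUG Leu / UUA Leu — synonymous.
Codon 3: ACG Thr / AUU Ile — nonsynonymous.
Codon 4: ACG Thr / ACG Thr — identical.
Codon 5: GAG Glu / GAG Glu — identical.
Synonymous differences: 1.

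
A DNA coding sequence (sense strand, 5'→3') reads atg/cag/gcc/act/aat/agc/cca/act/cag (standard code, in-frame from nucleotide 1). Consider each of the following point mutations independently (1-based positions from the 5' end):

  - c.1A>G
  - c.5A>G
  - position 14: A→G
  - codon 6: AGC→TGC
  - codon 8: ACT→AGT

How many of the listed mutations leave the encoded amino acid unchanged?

Codon 1: ATG (Met) → GTG (Val) — missense.
Codon 2: CAG (Gln) → CGG (Arg) — missense.
Codon 5: AAT (Asn) → AGT (Ser) — missense.
Codon 6: AGC (Ser) → TGC (Cys) — missense.
Codon 8: ACT (Thr) → AGT (Ser) — missense.
Synonymous: 0 of 5.

0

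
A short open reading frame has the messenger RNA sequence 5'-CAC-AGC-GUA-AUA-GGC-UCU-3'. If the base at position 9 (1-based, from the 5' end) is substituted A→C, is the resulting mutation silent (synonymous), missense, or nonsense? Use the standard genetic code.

Position 9 falls in codon 3: GUA → Val.
After the substitution the codon is GUC → Val.
Both encode Val, so the change is synonymous.

silent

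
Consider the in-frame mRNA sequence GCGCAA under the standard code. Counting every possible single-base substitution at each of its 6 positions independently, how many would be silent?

Codon 1 (GCG, Ala): 3 synonymous substitutions.
Codon 2 (CAA, Gln): 1 synonymous substitution.
Total: 3 + 1 = 4.

4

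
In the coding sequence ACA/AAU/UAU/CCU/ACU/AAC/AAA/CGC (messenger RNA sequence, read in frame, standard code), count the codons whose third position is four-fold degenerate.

4

Codon 1 ACA (Thr): third position 4-fold.
Codon 2 AAU (Asn): third position 2-fold.
Codon 3 UAU (Tyr): third position 2-fold.
Codon 4 CCU (Pro): third position 4-fold.
Codon 5 ACU (Thr): third position 4-fold.
Codon 6 AAC (Asn): third position 2-fold.
Codon 7 AAA (Lys): third position 2-fold.
Codon 8 CGC (Arg): third position 4-fold.
Four-fold degenerate third positions: 4.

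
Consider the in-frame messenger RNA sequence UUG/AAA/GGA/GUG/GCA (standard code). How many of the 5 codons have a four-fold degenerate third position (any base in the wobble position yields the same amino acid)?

Codon 1 UUG (Leu): third position 2-fold.
Codon 2 AAA (Lys): third position 2-fold.
Codon 3 GGA (Gly): third position 4-fold.
Codon 4 GUG (Val): third position 4-fold.
Codon 5 GCA (Ala): third position 4-fold.
Four-fold degenerate third positions: 3.

3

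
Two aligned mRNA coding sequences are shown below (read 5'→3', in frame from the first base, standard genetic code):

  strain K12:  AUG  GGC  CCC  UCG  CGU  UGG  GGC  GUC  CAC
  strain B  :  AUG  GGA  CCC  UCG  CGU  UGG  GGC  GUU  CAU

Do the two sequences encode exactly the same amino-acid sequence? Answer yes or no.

Codon 1: AUG Met / AUG Met — identical.
Codon 2: GGC Gly / GGA Gly — synonymous.
Codon 3: CCC Pro / CCC Pro — identical.
Codon 4: UCG Ser / UCG Ser — identical.
Codon 5: CGU Arg / CGU Arg — identical.
Codon 6: UGG Trp / UGG Trp — identical.
Codon 7: GGC Gly / GGC Gly — identical.
Codon 8: GUC Val / GUU Val — synonymous.
Codon 9: CAC His / CAU His — synonymous.
Nonsynonymous differences: 0 → same protein.

yes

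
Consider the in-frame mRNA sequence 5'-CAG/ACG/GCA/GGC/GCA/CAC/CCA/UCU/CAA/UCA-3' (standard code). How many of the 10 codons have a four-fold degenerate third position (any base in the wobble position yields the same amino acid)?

7

Codon 1 CAG (Gln): third position 2-fold.
Codon 2 ACG (Thr): third position 4-fold.
Codon 3 GCA (Ala): third position 4-fold.
Codon 4 GGC (Gly): third position 4-fold.
Codon 5 GCA (Ala): third position 4-fold.
Codon 6 CAC (His): third position 2-fold.
Codon 7 CCA (Pro): third position 4-fold.
Codon 8 UCU (Ser): third position 4-fold.
Codon 9 CAA (Gln): third position 2-fold.
Codon 10 UCA (Ser): third position 4-fold.
Four-fold degenerate third positions: 7.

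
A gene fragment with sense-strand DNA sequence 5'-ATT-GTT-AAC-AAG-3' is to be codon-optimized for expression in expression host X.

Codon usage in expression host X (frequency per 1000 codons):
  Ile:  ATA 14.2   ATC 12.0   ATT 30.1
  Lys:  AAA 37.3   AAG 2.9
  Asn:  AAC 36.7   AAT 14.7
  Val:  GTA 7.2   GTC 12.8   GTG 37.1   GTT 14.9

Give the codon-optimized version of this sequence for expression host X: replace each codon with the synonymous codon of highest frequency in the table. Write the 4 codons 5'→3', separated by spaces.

Codon 1 (Ile): best is ATT at 30.1.
Codon 2 (Val): best is GTG at 37.1.
Codon 3 (Asn): best is AAC at 36.7.
Codon 4 (Lys): best is AAA at 37.3.

ATT GTG AAC AAA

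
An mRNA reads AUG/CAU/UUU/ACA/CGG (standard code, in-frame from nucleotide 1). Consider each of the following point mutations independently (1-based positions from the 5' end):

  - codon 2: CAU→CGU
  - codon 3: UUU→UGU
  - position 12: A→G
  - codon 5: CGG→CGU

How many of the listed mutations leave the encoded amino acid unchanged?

Codon 2: CAU (His) → CGU (Arg) — missense.
Codon 3: UUU (Phe) → UGU (Cys) — missense.
Codon 4: ACA (Thr) → ACG (Thr) — synonymous.
Codon 5: CGG (Arg) → CGU (Arg) — synonymous.
Synonymous: 2 of 4.

2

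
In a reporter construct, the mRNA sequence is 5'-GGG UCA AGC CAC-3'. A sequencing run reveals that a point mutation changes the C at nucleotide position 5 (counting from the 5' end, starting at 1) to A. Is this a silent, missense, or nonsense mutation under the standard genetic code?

nonsense

Position 5 falls in codon 2: UCA → Ser.
After the substitution the codon is UAA → Stop.
The new codon is a stop codon, so this is a nonsense mutation.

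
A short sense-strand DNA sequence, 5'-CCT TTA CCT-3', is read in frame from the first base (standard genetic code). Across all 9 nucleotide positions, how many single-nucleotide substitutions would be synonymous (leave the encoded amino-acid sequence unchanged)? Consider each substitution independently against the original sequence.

8

Codon 1 (CCT, Pro): 3 synonymous substitutions.
Codon 2 (TTA, Leu): 2 synonymous substitutions.
Codon 3 (CCT, Pro): 3 synonymous substitutions.
Total: 3 + 2 + 3 = 8.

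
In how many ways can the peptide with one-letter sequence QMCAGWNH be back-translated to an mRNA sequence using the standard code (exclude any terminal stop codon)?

256

Gln: 2 codons.
Met: 1 codon.
Cys: 2 codons.
Ala: 4 codons.
Gly: 4 codons.
Trp: 1 codon.
Asn: 2 codons.
His: 2 codons.
2 × 1 × 2 × 4 × 4 × 1 × 2 × 2 = 256.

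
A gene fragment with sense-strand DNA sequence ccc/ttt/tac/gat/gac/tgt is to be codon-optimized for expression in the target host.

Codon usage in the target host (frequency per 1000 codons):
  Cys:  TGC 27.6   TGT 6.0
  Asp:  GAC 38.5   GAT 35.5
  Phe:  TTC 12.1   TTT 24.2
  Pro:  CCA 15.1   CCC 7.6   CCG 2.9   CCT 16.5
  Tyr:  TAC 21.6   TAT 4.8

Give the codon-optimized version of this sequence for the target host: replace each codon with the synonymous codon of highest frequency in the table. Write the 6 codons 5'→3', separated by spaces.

CCT TTT TAC GAC GAC TGC

Codon 1 (Pro): best is CCT at 16.5.
Codon 2 (Phe): best is TTT at 24.2.
Codon 3 (Tyr): best is TAC at 21.6.
Codon 4 (Asp): best is GAC at 38.5.
Codon 5 (Asp): best is GAC at 38.5.
Codon 6 (Cys): best is TGC at 27.6.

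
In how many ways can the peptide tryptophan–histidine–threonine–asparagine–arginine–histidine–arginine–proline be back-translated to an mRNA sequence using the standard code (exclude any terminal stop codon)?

Trp: 1 codon.
His: 2 codons.
Thr: 4 codons.
Asn: 2 codons.
Arg: 6 codons.
His: 2 codons.
Arg: 6 codons.
Pro: 4 codons.
1 × 2 × 4 × 2 × 6 × 2 × 6 × 4 = 4608.

4608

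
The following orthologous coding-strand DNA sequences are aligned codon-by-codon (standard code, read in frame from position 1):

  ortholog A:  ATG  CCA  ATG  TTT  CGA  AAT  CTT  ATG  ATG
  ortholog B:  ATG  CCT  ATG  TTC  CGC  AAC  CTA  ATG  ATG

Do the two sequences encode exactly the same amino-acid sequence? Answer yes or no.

Codon 1: ATG Met / ATG Met — identical.
Codon 2: CCA Pro / CCT Pro — synonymous.
Codon 3: ATG Met / ATG Met — identical.
Codon 4: TTT Phe / TTC Phe — synonymous.
Codon 5: CGA Arg / CGC Arg — synonymous.
Codon 6: AAT Asn / AAC Asn — synonymous.
Codon 7: CTT Leu / CTA Leu — synonymous.
Codon 8: ATG Met / ATG Met — identical.
Codon 9: ATG Met / ATG Met — identical.
Nonsynonymous differences: 0 → same protein.

yes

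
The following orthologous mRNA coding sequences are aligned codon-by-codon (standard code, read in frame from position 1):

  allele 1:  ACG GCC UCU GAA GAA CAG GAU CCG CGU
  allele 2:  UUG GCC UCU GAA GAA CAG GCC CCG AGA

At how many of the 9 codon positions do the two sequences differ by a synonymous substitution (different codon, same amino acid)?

Codon 1: ACG Thr / UUG Leu — nonsynonymous.
Codon 2: GCC Ala / GCC Ala — identical.
Codon 3: UCU Ser / UCU Ser — identical.
Codon 4: GAA Glu / GAA Glu — identical.
Codon 5: GAA Glu / GAA Glu — identical.
Codon 6: CAG Gln / CAG Gln — identical.
Codon 7: GAU Asp / GCC Ala — nonsynonymous.
Codon 8: CCG Pro / CCG Pro — identical.
Codon 9: CGU Arg / AGA Arg — synonymous.
Synonymous differences: 1.

1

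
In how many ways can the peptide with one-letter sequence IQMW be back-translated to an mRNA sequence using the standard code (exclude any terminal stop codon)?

6

Ile: 3 codons.
Gln: 2 codons.
Met: 1 codon.
Trp: 1 codon.
3 × 2 × 1 × 1 = 6.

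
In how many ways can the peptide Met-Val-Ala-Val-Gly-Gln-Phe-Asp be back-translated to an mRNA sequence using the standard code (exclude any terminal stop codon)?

2048

Met: 1 codon.
Val: 4 codons.
Ala: 4 codons.
Val: 4 codons.
Gly: 4 codons.
Gln: 2 codons.
Phe: 2 codons.
Asp: 2 codons.
1 × 4 × 4 × 4 × 4 × 2 × 2 × 2 = 2048.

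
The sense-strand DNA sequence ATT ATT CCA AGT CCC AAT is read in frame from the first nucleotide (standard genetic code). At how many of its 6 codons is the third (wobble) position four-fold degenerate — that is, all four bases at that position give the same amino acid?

2

Codon 1 ATT (Ile): third position 3-fold.
Codon 2 ATT (Ile): third position 3-fold.
Codon 3 CCA (Pro): third position 4-fold.
Codon 4 AGT (Ser): third position 2-fold.
Codon 5 CCC (Pro): third position 4-fold.
Codon 6 AAT (Asn): third position 2-fold.
Four-fold degenerate third positions: 2.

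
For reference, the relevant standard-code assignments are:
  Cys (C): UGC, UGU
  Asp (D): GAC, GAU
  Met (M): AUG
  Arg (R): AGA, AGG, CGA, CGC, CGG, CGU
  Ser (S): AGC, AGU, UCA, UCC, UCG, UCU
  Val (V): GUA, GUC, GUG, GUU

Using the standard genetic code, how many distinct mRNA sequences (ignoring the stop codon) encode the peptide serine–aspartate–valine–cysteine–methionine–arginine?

Ser: 6 codons.
Asp: 2 codons.
Val: 4 codons.
Cys: 2 codons.
Met: 1 codon.
Arg: 6 codons.
6 × 2 × 4 × 2 × 1 × 6 = 576.

576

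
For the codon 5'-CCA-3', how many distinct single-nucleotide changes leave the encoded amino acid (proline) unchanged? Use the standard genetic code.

3

Position 1: none → 0 synonymous.
Position 2: none → 0 synonymous.
Position 3: CCU, CCC, CCG → 3 synonymous.
Total: 0 + 0 + 3 = 3.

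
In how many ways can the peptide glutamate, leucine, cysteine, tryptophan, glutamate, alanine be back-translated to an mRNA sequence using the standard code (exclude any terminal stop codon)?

Glu: 2 codons.
Leu: 6 codons.
Cys: 2 codons.
Trp: 1 codon.
Glu: 2 codons.
Ala: 4 codons.
2 × 6 × 2 × 1 × 2 × 4 = 192.

192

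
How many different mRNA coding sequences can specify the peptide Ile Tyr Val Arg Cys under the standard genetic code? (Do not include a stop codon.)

Ile: 3 codons.
Tyr: 2 codons.
Val: 4 codons.
Arg: 6 codons.
Cys: 2 codons.
3 × 2 × 4 × 6 × 2 = 288.

288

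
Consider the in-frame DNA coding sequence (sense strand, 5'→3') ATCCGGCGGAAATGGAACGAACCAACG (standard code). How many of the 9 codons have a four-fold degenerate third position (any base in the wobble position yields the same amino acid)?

4

Codon 1 ATC (Ile): third position 3-fold.
Codon 2 CGG (Arg): third position 4-fold.
Codon 3 CGG (Arg): third position 4-fold.
Codon 4 AAA (Lys): third position 2-fold.
Codon 5 TGG (Trp): third position 1-fold.
Codon 6 AAC (Asn): third position 2-fold.
Codon 7 GAA (Glu): third position 2-fold.
Codon 8 CCA (Pro): third position 4-fold.
Codon 9 ACG (Thr): third position 4-fold.
Four-fold degenerate third positions: 4.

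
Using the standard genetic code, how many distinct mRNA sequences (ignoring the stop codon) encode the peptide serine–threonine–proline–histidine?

192

Ser: 6 codons.
Thr: 4 codons.
Pro: 4 codons.
His: 2 codons.
6 × 4 × 4 × 2 = 192.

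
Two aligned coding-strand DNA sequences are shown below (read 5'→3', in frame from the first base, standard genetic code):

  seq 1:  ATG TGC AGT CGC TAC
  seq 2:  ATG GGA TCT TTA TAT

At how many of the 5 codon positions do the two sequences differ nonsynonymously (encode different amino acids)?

Codon 1: ATG Met / ATG Met — identical.
Codon 2: TGC Cys / GGA Gly — nonsynonymous.
Codon 3: AGT Ser / TCT Ser — synonymous.
Codon 4: CGC Arg / TTA Leu — nonsynonymous.
Codon 5: TAC Tyr / TAT Tyr — synonymous.
Nonsynonymous differences: 2.

2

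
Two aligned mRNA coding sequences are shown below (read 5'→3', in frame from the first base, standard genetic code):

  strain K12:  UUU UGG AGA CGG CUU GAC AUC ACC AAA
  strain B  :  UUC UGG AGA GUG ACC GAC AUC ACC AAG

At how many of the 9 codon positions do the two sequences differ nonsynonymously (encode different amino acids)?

Codon 1: UUU Phe / UUC Phe — synonymous.
Codon 2: UGG Trp / UGG Trp — identical.
Codon 3: AGA Arg / AGA Arg — identical.
Codon 4: CGG Arg / GUG Val — nonsynonymous.
Codon 5: CUU Leu / ACC Thr — nonsynonymous.
Codon 6: GAC Asp / GAC Asp — identical.
Codon 7: AUC Ile / AUC Ile — identical.
Codon 8: ACC Thr / ACC Thr — identical.
Codon 9: AAA Lys / AAG Lys — synonymous.
Nonsynonymous differences: 2.

2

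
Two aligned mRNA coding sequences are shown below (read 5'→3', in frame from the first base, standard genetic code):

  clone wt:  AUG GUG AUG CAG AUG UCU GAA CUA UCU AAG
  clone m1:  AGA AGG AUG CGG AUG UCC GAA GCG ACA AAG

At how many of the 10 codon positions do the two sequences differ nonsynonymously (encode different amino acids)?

Codon 1: AUG Met / AGA Arg — nonsynonymous.
Codon 2: GUG Val / AGG Arg — nonsynonymous.
Codon 3: AUG Met / AUG Met — identical.
Codon 4: CAG Gln / CGG Arg — nonsynonymous.
Codon 5: AUG Met / AUG Met — identical.
Codon 6: UCU Ser / UCC Ser — synonymous.
Codon 7: GAA Glu / GAA Glu — identical.
Codon 8: CUA Leu / GCG Ala — nonsynonymous.
Codon 9: UCU Ser / ACA Thr — nonsynonymous.
Codon 10: AAG Lys / AAG Lys — identical.
Nonsynonymous differences: 5.

5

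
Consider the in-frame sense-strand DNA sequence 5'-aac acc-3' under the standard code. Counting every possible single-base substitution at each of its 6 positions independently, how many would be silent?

Codon 1 (AAC, Asn): 1 synonymous substitution.
Codon 2 (ACC, Thr): 3 synonymous substitutions.
Total: 1 + 3 = 4.

4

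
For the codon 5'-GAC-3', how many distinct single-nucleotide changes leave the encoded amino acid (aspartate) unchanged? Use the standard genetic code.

Position 1: none → 0 synonymous.
Position 2: none → 0 synonymous.
Position 3: GAU → 1 synonymous.
Total: 0 + 0 + 1 = 1.

1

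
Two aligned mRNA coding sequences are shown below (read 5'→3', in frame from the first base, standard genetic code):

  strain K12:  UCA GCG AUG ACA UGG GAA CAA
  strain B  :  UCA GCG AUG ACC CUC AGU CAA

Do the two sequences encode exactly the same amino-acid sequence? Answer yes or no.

no

Codon 1: UCA Ser / UCA Ser — identical.
Codon 2: GCG Ala / GCG Ala — identical.
Codon 3: AUG Met / AUG Met — identical.
Codon 4: ACA Thr / ACC Thr — synonymous.
Codon 5: UGG Trp / CUC Leu — nonsynonymous.
Codon 6: GAA Glu / AGU Ser — nonsynonymous.
Codon 7: CAA Gln / CAA Gln — identical.
Nonsynonymous differences: 2 → different protein.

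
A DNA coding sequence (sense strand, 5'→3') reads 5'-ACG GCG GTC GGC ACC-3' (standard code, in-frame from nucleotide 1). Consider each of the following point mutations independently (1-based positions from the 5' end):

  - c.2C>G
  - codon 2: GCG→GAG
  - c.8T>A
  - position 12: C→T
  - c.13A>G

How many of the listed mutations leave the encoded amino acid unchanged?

Codon 1: ACG (Thr) → AGG (Arg) — missense.
Codon 2: GCG (Ala) → GAG (Glu) — missense.
Codon 3: GTC (Val) → GAC (Asp) — missense.
Codon 4: GGC (Gly) → GGT (Gly) — synonymous.
Codon 5: ACC (Thr) → GCC (Ala) — missense.
Synonymous: 1 of 5.

1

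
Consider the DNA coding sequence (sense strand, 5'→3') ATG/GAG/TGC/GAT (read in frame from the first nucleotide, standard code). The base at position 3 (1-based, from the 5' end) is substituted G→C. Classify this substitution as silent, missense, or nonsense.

missense

Position 3 falls in codon 1: ATG → Met.
After the substitution the codon is ATC → Ile.
Met ≠ Ile, so this is a missense mutation.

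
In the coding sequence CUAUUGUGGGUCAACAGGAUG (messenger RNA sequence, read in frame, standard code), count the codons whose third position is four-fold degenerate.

Codon 1 CUA (Leu): third position 4-fold.
Codon 2 UUG (Leu): third position 2-fold.
Codon 3 UGG (Trp): third position 1-fold.
Codon 4 GUC (Val): third position 4-fold.
Codon 5 AAC (Asn): third position 2-fold.
Codon 6 AGG (Arg): third position 2-fold.
Codon 7 AUG (Met): third position 1-fold.
Four-fold degenerate third positions: 2.

2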